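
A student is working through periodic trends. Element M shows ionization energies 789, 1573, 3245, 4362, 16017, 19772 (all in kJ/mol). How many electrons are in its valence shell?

Look for the largest jump between consecutive ionization energies: IE5/IE4 ≈ 3.7, far larger than any earlier ratio.
That jump marks the point where a core electron is being removed. So the atom has 4 valence electrons.

4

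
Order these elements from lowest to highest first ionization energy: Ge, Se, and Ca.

Ca is in period 4, group 2; Ge is in period 4, group 14; Se is in period 4, group 16.
First ionization energy rises across a period (greater Z_eff holds electrons more tightly) and falls down a group (valence electrons are farther from the nucleus).
All lie in period 4, so first ionization energy increases left to right.
So from lowest to highest: Ca < Ge < Se.

Ca, Ge, Se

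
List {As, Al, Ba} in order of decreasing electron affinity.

Atoms with high Z_eff and room in the valence shell (especially the halogens) have the most exothermic electron affinities.
Here both period and group differ, so the two effects have to be weighed against each other.
Al > Ba: both effects reinforce here, so Al is clearly the higher of the two.
As > Al: the two effects oppose for this pair; the across-period effect wins (78 vs 42 kJ/mol).
For reference (kJ/mol): Al 42, As 78, Ba 14.
So from highest to lowest: As > Al > Ba.

As > Al > Ba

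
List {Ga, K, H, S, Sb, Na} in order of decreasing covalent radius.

K, Na, Sb, Ga, S, H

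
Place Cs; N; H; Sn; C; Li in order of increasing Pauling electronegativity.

Cs < Li < Sn < H < C < N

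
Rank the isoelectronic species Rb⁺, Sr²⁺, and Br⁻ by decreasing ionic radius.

All of these have 36 electrons, so size is governed by nuclear charge alone: the more protons, the stronger the pull on the same electron cloud, and the smaller the ion.
Nuclear charges: Sr²⁺ (Z=38), Rb⁺ (Z=37), Br⁻ (Z=35).
Largest to smallest: Br⁻ > Rb⁺ > Sr²⁺.

Br⁻ > Rb⁺ > Sr²⁺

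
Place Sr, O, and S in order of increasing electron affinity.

Sr, O, S

O is in period 2, group 16; S is in period 3, group 16; Sr is in period 5, group 2.
EA tends to increase across a period and decrease down a group, though the pattern is less regular than for IE or radius.
These span different periods and groups, so the two trends combine.
O > Sr: both effects reinforce here, so O is clearly the higher of the two.
S > O: this pair runs against the simple trend — see the exception note.
Note the exception: S has a higher electron affinity than O, contrary to the simple trend — the compact 2p subshell of O repels the added electron more than S's larger 3p does.
Approximate values (kJ/mol): O 141, S 200, Sr 5.
So from lowest to highest: Sr < O < S.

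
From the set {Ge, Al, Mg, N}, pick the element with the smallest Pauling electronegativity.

Mg

N is in period 2, group 15; Mg is in period 3, group 2; Al is in period 3, group 13; Ge is in period 4, group 14.
Atoms toward the upper right of the periodic table pull bonding electrons most strongly.
These span different periods and groups, so the two trends combine.
Al > Mg: Al lies to the right of Mg in period 3, so the across-period effect alone puts Al higher.
Ge > Al: the two effects oppose for this pair; the across-period effect wins (2.01 vs 1.61).
N > Ge: relative to Ge, both the across-period and down-group shifts push N's electronegativity up.
For reference (Pauling): N 3.04, Mg 1.31, Al 1.61, Ge 2.01.
The smallest Pauling electronegativity among these belongs to Mg.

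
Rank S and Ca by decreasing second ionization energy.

S > Ca

The second ionization energy removes an electron from the +1 ion. For each element: S⁺ still has 5 valence electrons; Ca⁺ still has 1 valence electron.
All are still removing valence electrons, so compare the +1 ions as you would atoms: IE_2 generally rises across a period (higher Z_eff) and falls down a group (larger shell), subject to the usual subshell exceptions.
Valence configurations: S⁺ [Ne]3s²3p³, Ca⁺ [Ar]4s¹.
The numbers (kJ/mol): S 2252, Ca 1145.
Putting it together, IE_2: Ca < S.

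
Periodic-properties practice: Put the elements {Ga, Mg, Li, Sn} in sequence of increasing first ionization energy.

Li, Ga, Sn, Mg

Li is in period 2, group 1; Mg is in period 3, group 2; Ga is in period 4, group 13; Sn is in period 5, group 14.
Removing the outermost electron gets harder across a period and easier down a group.
These sit on a diagonal, where the across-period and down-group effects partly cancel.
Ga > Li: the two effects oppose for this pair; the across-period effect wins (579 vs 520 kJ/mol).
Sn > Ga: period and group pull opposite ways; the across-period shift dominates (709 vs 579 kJ/mol).
Mg > Sn: the two effects oppose for this pair; the down-group effect wins (738 vs 709 kJ/mol).
Tabulated first ionization energy (kJ/mol): Li 520, Mg 738, Ga 579, Sn 709.
So from lowest to highest: Li < Ga < Sn < Mg.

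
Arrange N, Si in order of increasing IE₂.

The second ionization energy removes an electron from the +1 ion. For each element: N⁺ still has 4 valence electrons; Si⁺ still has 3 valence electrons.
All are still removing valence electrons, so compare the +1 ions as you would atoms: IE_2 generally rises across a period (higher Z_eff) and falls down a group (larger shell), subject to the usual subshell exceptions.
Valence configurations: N⁺ [He]2s²2p², Si⁺ [Ne]3s²3p¹.
Tabulated IE_2 (kJ/mol): N 2856, Si 1577.
Overall IE_2 order: Si < N.

Si < N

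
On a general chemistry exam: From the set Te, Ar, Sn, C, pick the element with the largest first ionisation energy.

Ar

C is in period 2, group 14; Ar is in period 3, group 18; Sn is in period 5, group 14; Te is in period 5, group 16.
Across a period the outer electron is held more tightly (higher IE₁); down a group it sits in a higher shell, more shielded, and comes off more easily.
These span different periods and groups, so the two trends combine.
Te > Sn: Te lies to the right of Sn in period 5, so the across-period effect alone puts Te higher.
C > Te: period and group pull opposite ways; the down-group shift dominates (1086 vs 869 kJ/mol).
Ar > C: period and group pull opposite ways; the across-period shift dominates (1521 vs 1086 kJ/mol).
Tabulated first ionization energy (kJ/mol): C 1086, Ar 1521, Sn 709, Te 869.
The largest first ionisation energy among these belongs to Ar.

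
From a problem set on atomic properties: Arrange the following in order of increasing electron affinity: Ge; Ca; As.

Ca is in period 4, group 2; Ge is in period 4, group 14; As is in period 4, group 15.
Atoms with high Z_eff and room in the valence shell (especially the halogens) have the most exothermic electron affinities.
All lie in period 4; the across-period trend (electron affinity increases left to right) applies, with the exception below.
Note the exception: Ge has a higher electron affinity than As, contrary to the simple trend — adding an electron to As's half-filled 4p³ is unfavourable, so Ge (4p²) has the more exothermic EA.
For reference (kJ/mol): Ca 2, Ge 119, As 78.
So from lowest to highest: Ca < As < Ge.

Ca < As < Ge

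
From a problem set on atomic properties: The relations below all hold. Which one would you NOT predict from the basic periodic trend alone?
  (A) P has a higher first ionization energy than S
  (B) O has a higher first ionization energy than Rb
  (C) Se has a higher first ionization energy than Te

The general trend: first ionization energy increases across a period and decreases down a group.
(A) P (period 3, group 15) vs S (period 3, group 16): the stated order contradicts the simple trend.
(B) O (period 2, group 16) vs Rb (period 5, group 1): the stated order agrees with the simple trend.
(C) Se (period 4, group 16) vs Te (period 5, group 16): the stated order agrees with the simple trend.
The exception is (A): S (3p⁴) ionizes more easily than half-filled P (3p³) because the paired 3p electron in S is pushed out by e⁻–e⁻ repulsion.

(A)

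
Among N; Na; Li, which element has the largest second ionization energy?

Li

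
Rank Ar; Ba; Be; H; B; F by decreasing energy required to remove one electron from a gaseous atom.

H is in period 1, group 1; Be is in period 2, group 2; B is in period 2, group 13; F is in period 2, group 17; Ar is in period 3, group 18; Ba is in period 6, group 2.
First ionization energy rises across a period (greater Z_eff holds electrons more tightly) and falls down a group (valence electrons are farther from the nucleus).
Neither a single period nor a single group — weigh both effects.
B > Ba: relative to Ba, both the across-period and down-group shifts push B's first ionization energy up.
Be > B: this pair runs against the simple trend — see the exception note.
H > Be: the two effects oppose for this pair; the down-group effect wins (1312 vs 900 kJ/mol).
Ar > H: period and group pull opposite ways; the across-period shift dominates (1521 vs 1312 kJ/mol).
F > Ar: period and group pull opposite ways; the down-group shift dominates (1681 vs 1521 kJ/mol).
Note the exception: Be has a higher first ionization energy than B, contrary to the simple trend — removing B's lone 2p electron is easier than breaking Be's filled 2s².
Tabulated first ionization energy (kJ/mol): H 1312, Be 900, B 801, F 1681, Ar 1521, Ba 503.
So from highest to lowest: F > Ar > H > Be > B > Ba.

F > Ar > H > Be > B > Ba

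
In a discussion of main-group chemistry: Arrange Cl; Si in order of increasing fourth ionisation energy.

Si, Cl

IE_4 is the cost of taking one more electron from the +3 cation: Cl³⁺ still has 4 valence electrons; Si³⁺ still has 1 valence electron.
All are still removing valence electrons, so compare the +3 ions as you would atoms: IE_4 generally rises across a period (higher Z_eff) and falls down a group (larger shell), subject to the usual subshell exceptions.
Valence configurations: Cl³⁺ [Ne]3s²3p², Si³⁺ [Ne]3s¹.
Approximate IE_4 values (kJ/mol): Cl 5159, Si 4356.
Putting it together, IE_4: Si < Cl.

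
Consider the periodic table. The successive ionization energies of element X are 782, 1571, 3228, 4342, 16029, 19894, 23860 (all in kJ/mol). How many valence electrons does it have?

Look for the largest jump between consecutive ionization energies: IE5/IE4 ≈ 3.7, far larger than any earlier ratio.
That jump marks the point where a core electron is being removed. So the atom has 4 valence electrons.

4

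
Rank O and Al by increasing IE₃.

Al < O

The third ionization energy removes an electron from the +2 ion. For each element: O²⁺ still has 4 valence electrons; Al²⁺ still has 1 valence electron.
All are still removing valence electrons, so compare the +2 ions as you would atoms: IE_3 generally rises across a period (higher Z_eff) and falls down a group (larger shell), subject to the usual subshell exceptions.
Valence configurations: O²⁺ [He]2s²2p², Al²⁺ [Ne]3s¹.
Approximate IE_3 values (kJ/mol): O 5300, Al 2745.
Hence IE_3: Al < O.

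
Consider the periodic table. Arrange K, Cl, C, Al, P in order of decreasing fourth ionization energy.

Al > C > K > Cl > P

IE_4 is the cost of taking one more electron from the +3 cation: K³⁺ is already 2 electrons into the core; Cl³⁺ still has 4 valence electrons; C³⁺ still has 1 valence electron; Al³⁺ is the bare [Ne] core; P³⁺ still has 2 valence electrons.
Usually core removal costs more than valence removal, but here the competition is close: a tightly held n=2 valence electron can cost more to remove than an n=3 core electron, so the actual values have to decide it.
Valence configurations: Cl³⁺ [Ne]3s²3p², C³⁺ [He]2s¹, P³⁺ [Ne]3s².
Tabulated IE_4 (kJ/mol): K 5877, Cl 5159, C 6223, Al 11577, P 4964.
Overall IE_4 order: P < Cl < K < C < Al.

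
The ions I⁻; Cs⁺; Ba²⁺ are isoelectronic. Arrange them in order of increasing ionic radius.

Ba²⁺ < Cs⁺ < I⁻

All of these have 54 electrons, so size is governed by nuclear charge alone: the more protons, the stronger the pull on the same electron cloud, and the smaller the ion.
Nuclear charges: Ba²⁺ (Z=56), Cs⁺ (Z=55), I⁻ (Z=53).
Smallest to largest: Ba²⁺ < Cs⁺ < I⁻.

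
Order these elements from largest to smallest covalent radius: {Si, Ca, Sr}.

Si is in period 3, group 14; Ca is in period 4, group 2; Sr is in period 5, group 2.
Atomic radius shrinks across a period as nuclear charge pulls the same shell inward, and grows down a group as new shells are added.
Here both period and group differ, so the two effects have to be weighed against each other.
Ca > Si: both effects reinforce here, so Ca is clearly the larger of the two.
Sr > Ca: they share group 2; the group trend gives Sr the larger value.
Tabulated atomic radius (pm): Si 116, Ca 171, Sr 185.
So from largest to smallest: Sr > Ca > Si.

Sr > Ca > Si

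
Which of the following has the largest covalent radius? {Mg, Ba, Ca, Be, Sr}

Moving right in a period, electrons are added to the same shell under a stronger nuclear pull, so atoms get smaller; moving down, a new shell is opened and atoms get larger.
All are in group 2, so atomic radius increases down the group.
The largest covalent radius among these belongs to Ba.

Ba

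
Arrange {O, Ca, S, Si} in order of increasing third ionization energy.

Si < S < Ca < O

The third ionization energy removes an electron from the +2 ion. For each element: O²⁺ still has 4 valence electrons; Ca²⁺ is the bare [Ar] core; S²⁺ still has 4 valence electrons; Si²⁺ still has 2 valence electrons.
Usually core removal costs more than valence removal, but here the competition is close: a tightly held n=2 valence electron can cost more to remove than an n=3 core electron, so the actual values have to decide it.
Valence configurations: O²⁺ [He]2s²2p², S²⁺ [Ne]3s²3p², Si²⁺ [Ne]3s².
The numbers (kJ/mol): O 5300, Ca 4912, S 3357, Si 3232.
Hence IE_3: Si < S < Ca < O.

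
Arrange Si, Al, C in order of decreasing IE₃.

C > Si > Al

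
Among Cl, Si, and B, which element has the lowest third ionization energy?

Si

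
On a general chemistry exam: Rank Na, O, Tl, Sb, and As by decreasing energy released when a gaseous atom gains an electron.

O is in period 2, group 16; Na is in period 3, group 1; As is in period 4, group 15; Sb is in period 5, group 15; Tl is in period 6, group 13.
Adding an electron releases more energy for atoms nearer the top right (short of the noble gases).
Neither a single period nor a single group — weigh both effects.
Na > Tl: the two effects oppose for this pair; the down-group effect wins (53 vs 19 kJ/mol).
As > Na: the two effects oppose for this pair; the across-period effect wins (78 vs 53 kJ/mol).
Sb > As: this pair runs against the simple trend — see the exception note.
O > Sb: both effects reinforce here, so O is clearly the higher of the two.
Note the exception: Sb has a higher electron affinity than As, contrary to the simple trend — both are half-filled np³, but the pairing/repulsion penalty for the added electron shrinks as the p orbitals become larger and more diffuse down the group, and for Sb that outweighs the weaker nuclear attraction.
For reference (kJ/mol): O 141, Na 53, As 78, Sb 103, Tl 19.
So from highest to lowest: O > Sb > As > Na > Tl.

O, Sb, As, Na, Tl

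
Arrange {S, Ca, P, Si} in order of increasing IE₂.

After 1 electron has been removed, what remains? S⁺ still has 5 valence electrons; Ca⁺ still has 1 valence electron; P⁺ still has 4 valence electrons; Si⁺ still has 3 valence electrons.
All are still removing valence electrons, so compare the +1 ions as you would atoms: IE_2 generally rises across a period (higher Z_eff) and falls down a group (larger shell), subject to the usual subshell exceptions.
Valence configurations: S⁺ [Ne]3s²3p³, Ca⁺ [Ar]4s¹, P⁺ [Ne]3s²3p², Si⁺ [Ne]3s²3p¹.
Approximate IE_2 values (kJ/mol): S 2252, Ca 1145, P 1907, Si 1577.
Overall IE_2 order: Ca < Si < P < S.

Ca < Si < P < S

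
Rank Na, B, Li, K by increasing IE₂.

After 1 electron has been removed, what remains? Na⁺ is the bare [Ne] core; B⁺ still has 2 valence electrons; Li⁺ is the bare [He] core; K⁺ is the bare [Ar] core.
Core electrons are held far more tightly than valence electrons, so K, Na and Li top the IE_2 order.
The numbers (kJ/mol): Na 4562, B 2427, Li 7298, K 3052.
So the second ionization energies run B < K < Na < Li.

B < K < Na < Li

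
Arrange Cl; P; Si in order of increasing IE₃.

P, Si, Cl

The third ionization energy removes an electron from the +2 ion. For each element: Cl²⁺ still has 5 valence electrons; P²⁺ still has 3 valence electrons; Si²⁺ still has 2 valence electrons.
All are still removing valence electrons, so compare the +2 ions as you would atoms: IE_3 generally rises across a period (higher Z_eff) and falls down a group (larger shell), subject to the usual subshell exceptions.
Valence configurations: Cl²⁺ [Ne]3s²3p³, P²⁺ [Ne]3s²3p¹, Si²⁺ [Ne]3s².
P²⁺ loses a lone 3p electron whereas Si²⁺ must break into a filled 3s² pair, so IE_3(Si) > IE_3(P) even though P has the higher nuclear charge.
Tabulated IE_3 (kJ/mol): Cl 3822, P 2914, Si 3232.
Putting it together, IE_3: P < Si < Cl.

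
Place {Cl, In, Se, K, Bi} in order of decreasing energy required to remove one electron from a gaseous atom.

Cl > Se > Bi > In > K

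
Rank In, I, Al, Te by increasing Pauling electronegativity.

Al, In, Te, I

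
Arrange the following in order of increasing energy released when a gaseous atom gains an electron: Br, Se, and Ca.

Ca < Se < Br

Ca is in period 4, group 2; Se is in period 4, group 16; Br is in period 4, group 17.
EA tends to increase across a period and decrease down a group, though the pattern is less regular than for IE or radius.
All lie in period 4, so electron affinity increases left to right.
So from lowest to highest: Ca < Se < Br.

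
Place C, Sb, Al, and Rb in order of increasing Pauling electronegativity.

Rb < Al < Sb < C

Electronegativity increases across a period and decreases down a group, tracking effective nuclear charge and atomic size.
Here both period and group differ, so the two effects have to be weighed against each other.
Al > Rb: both effects reinforce here, so Al is clearly the higher of the two.
Sb > Al: the two effects oppose for this pair; the across-period effect wins (2.05 vs 1.61).
C > Sb: the two effects oppose for this pair; the down-group effect wins (2.55 vs 2.05).
Approximate values (Pauling): C 2.55, Al 1.61, Rb 0.82, Sb 2.05.
So from lowest to highest: Rb < Al < Sb < C.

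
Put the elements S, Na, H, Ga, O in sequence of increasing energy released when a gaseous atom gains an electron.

Ga < Na < H < O < S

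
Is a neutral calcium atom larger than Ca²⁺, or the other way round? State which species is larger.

Ca

Forming Ca²⁺ removes 2 electrons from Ca. Fewer electrons for the same nuclear charge means less shielding and a higher Z_eff on the remaining electrons, and for main-group metals the entire outer shell is lost.
A cation is smaller than its parent atom: Ca²⁺ < Ca.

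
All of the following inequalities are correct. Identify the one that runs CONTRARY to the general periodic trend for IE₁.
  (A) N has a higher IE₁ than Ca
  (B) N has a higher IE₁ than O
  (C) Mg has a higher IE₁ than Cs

The general trend: IE₁ increases across a period and decreases down a group.
(A) N (period 2, group 15) vs Ca (period 4, group 2): the stated order agrees with the simple trend.
(B) N (period 2, group 15) vs O (period 2, group 16): the stated order contradicts the simple trend.
(C) Mg (period 3, group 2) vs Cs (period 6, group 1): the stated order agrees with the simple trend.
The exception is (B): pairing an electron in O's 2p⁴ costs repulsion energy, so O ionizes more easily than half-filled N (2p³).

(B)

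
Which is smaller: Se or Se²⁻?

Se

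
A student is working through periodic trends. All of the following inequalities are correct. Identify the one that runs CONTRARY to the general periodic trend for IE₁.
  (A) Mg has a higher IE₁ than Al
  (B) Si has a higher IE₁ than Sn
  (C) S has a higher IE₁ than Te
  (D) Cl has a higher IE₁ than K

(A)

The general trend: IE₁ increases across a period and decreases down a group.
(A) Mg (period 3, group 2) vs Al (period 3, group 13): the stated order contradicts the simple trend.
(B) Si (period 3, group 14) vs Sn (period 5, group 14): the stated order agrees with the simple trend.
(C) S (period 3, group 16) vs Te (period 5, group 16): the stated order agrees with the simple trend.
(D) Cl (period 3, group 17) vs K (period 4, group 1): the stated order agrees with the simple trend.
The exception is (A): Al's single 3p electron is easier to remove than one from Mg's filled 3s².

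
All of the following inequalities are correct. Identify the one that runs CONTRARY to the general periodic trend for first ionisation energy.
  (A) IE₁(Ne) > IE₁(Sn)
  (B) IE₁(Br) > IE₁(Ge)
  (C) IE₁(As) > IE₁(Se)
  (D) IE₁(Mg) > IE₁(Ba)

The general trend: first ionisation energy increases across a period and decreases down a group.
(A) Ne (period 2, group 18) vs Sn (period 5, group 14): the stated order agrees with the simple trend.
(B) Br (period 4, group 17) vs Ge (period 4, group 14): the stated order agrees with the simple trend.
(C) As (period 4, group 15) vs Se (period 4, group 16): the stated order contradicts the simple trend.
(D) Mg (period 3, group 2) vs Ba (period 6, group 2): the stated order agrees with the simple trend.
The exception is (C): Se (4p⁴) ionizes more easily than half-filled As (4p³).

(C)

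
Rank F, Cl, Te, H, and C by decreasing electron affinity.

Cl > F > Te > C > H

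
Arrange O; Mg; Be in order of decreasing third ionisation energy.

Be > Mg > O

IE_3 is the cost of taking one more electron from the +2 cation: O²⁺ still has 4 valence electrons; Mg²⁺ is the bare [Ne] core; Be²⁺ is the bare [He] core.
Pulling an electron out of a noble-gas core costs far more than removing a remaining valence electron, so Mg and Be sit at the high end of IE_3.
The numbers (kJ/mol): O 5300, Mg 7733, Be 14849.
Overall IE_3 order: O < Mg < Be.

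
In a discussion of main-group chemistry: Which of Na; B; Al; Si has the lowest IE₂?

Si

Consider each +1 ion: Na⁺ is the bare [Ne] core; B⁺ still has 2 valence electrons; Al⁺ still has 2 valence electrons; Si⁺ still has 3 valence electrons.
Breaking into a closed-shell core is much more expensive than removing a leftover valence electron — Na has the largest IE_2 here.
Valence configurations: B⁺ [He]2s², Al⁺ [Ne]3s², Si⁺ [Ne]3s²3p¹.
Si⁺ loses a lone 3p electron whereas Al⁺ must break into a filled 3s² pair, so IE_2(Al) > IE_2(Si) even though Si has the higher nuclear charge.
Tabulated IE_2 (kJ/mol): Na 4562, B 2427, Al 1817, Si 1577.
Putting it together, IE_2: Si < Al < B < Na.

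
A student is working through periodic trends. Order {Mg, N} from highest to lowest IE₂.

N > Mg

The second ionization energy removes an electron from the +1 ion. For each element: Mg⁺ still has 1 valence electron; N⁺ still has 4 valence electrons.
All are still removing valence electrons, so compare the +1 ions as you would atoms: IE_2 generally rises across a period (higher Z_eff) and falls down a group (larger shell), subject to the usual subshell exceptions.
Valence configurations: Mg⁺ [Ne]3s¹, N⁺ [He]2s²2p².
Tabulated IE_2 (kJ/mol): Mg 1451, N 2856.
Overall IE_2 order: Mg < N.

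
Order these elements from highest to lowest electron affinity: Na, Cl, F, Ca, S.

Cl > F > S > Na > Ca

F is in period 2, group 17; Na is in period 3, group 1; S is in period 3, group 16; Cl is in period 3, group 17; Ca is in period 4, group 2.
Atoms with high Z_eff and room in the valence shell (especially the halogens) have the most exothermic electron affinities.
Here both period and group differ, so the two effects have to be weighed against each other.
Na > Ca: period and group pull opposite ways; the down-group shift dominates (53 vs 2 kJ/mol).
S > Na: both are in period 3; the period trend gives S the larger value.
F > S: relative to S, both the across-period and down-group shifts push F's electron affinity up.
Cl > F: this pair runs against the simple trend — see the exception note.
Note the exception: Cl has a higher electron affinity than F, contrary to the simple trend — F's small 2p subshell makes the incoming electron feel strong e⁻–e⁻ repulsion, so Cl actually releases more energy on gaining an electron.
For reference (kJ/mol): F 328, Na 53, S 200, Cl 349, Ca 2.
So from highest to lowest: Cl > F > S > Na > Ca.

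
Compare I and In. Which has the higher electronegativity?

In is in period 5, group 13; I is in period 5, group 17.
Smaller atoms with higher effective nuclear charge are more electronegative.
All lie in period 5, so electronegativity increases left to right.
So I has the higher electronegativity (I > In).

I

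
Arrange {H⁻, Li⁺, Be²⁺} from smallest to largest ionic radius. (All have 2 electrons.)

All of these have 2 electrons, so size is governed by nuclear charge alone: the more protons, the stronger the pull on the same electron cloud, and the smaller the ion.
Nuclear charges: Be²⁺ (Z=4), Li⁺ (Z=3), H⁻ (Z=1).
Smallest to largest: Be²⁺ < Li⁺ < H⁻.

Be²⁺, Li⁺, H⁻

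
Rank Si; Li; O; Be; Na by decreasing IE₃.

Be > Li > Na > O > Si

After 2 electrons have been removed, what remains? Si²⁺ still has 2 valence electrons; Li²⁺ is already 1 electron into the core; O²⁺ still has 4 valence electrons; Be²⁺ is the bare [He] core; Na²⁺ is already 1 electron into the core.
Pulling an electron out of a noble-gas core costs far more than removing a remaining valence electron, so Na, Li and Be sit at the high end of IE_3.
Valence configurations: Si²⁺ [Ne]3s², O²⁺ [He]2s²2p².
Approximate IE_3 values (kJ/mol): Si 3232, Li 11815, O 5300, Be 14849, Na 6910.
So the third ionization energies run Si < O < Na < Li < Be.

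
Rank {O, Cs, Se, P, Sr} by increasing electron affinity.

O is in period 2, group 16; P is in period 3, group 15; Se is in period 4, group 16; Sr is in period 5, group 2; Cs is in period 6, group 1.
Atoms with high Z_eff and room in the valence shell (especially the halogens) have the most exothermic electron affinities.
Here both period and group differ, so the two effects have to be weighed against each other.
Cs > Sr: this pair runs against the simple trend — see the exception note.
P > Cs: relative to Cs, both the across-period and down-group shifts push P's electron affinity up.
O > P: both effects reinforce here, so O is clearly the higher of the two.
Se > O: this pair runs against the simple trend — see the exception note.
Note the exception: Cs has a higher electron affinity than Sr, contrary to the simple trend — adding an electron to Sr (ns²) has to open a new, higher-energy np subshell, which is unfavourable.
Note the exception: Se has a higher electron affinity than O, contrary to the simple trend — O's compact 2p subshell gives strong electron–electron repulsion on the added electron.
Tabulated electron affinity (kJ/mol): O 141, P 72, Se 195, Sr 5, Cs 46.
So from lowest to highest: Sr < Cs < P < O < Se.

Sr < Cs < P < O < Se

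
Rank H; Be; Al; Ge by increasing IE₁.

Al < Ge < Be < H

H is in period 1, group 1; Be is in period 2, group 2; Al is in period 3, group 13; Ge is in period 4, group 14.
Removing the outermost electron gets harder across a period and easier down a group.
A diagonal step moves right (one effect) and down (the opposite effect) at once.
Ge > Al: period and group pull opposite ways; the across-period shift dominates (762 vs 578 kJ/mol).
Be > Ge: the two effects oppose for this pair; the down-group effect wins (900 vs 762 kJ/mol).
H > Be: the two effects oppose for this pair; the down-group effect wins (1312 vs 900 kJ/mol).
For reference (kJ/mol): H 1312, Be 900, Al 578, Ge 762.
So from lowest to highest: Al < Ge < Be < H.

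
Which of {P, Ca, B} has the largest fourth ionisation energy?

B

The fourth ionization energy removes an electron from the +3 ion. For each element: P³⁺ still has 2 valence electrons; Ca³⁺ is already 1 electron into the core; B³⁺ is the bare [He] core.
Pulling an electron out of a noble-gas core costs far more than removing a remaining valence electron, so Ca and B sit at the high end of IE_4.
Approximate IE_4 values (kJ/mol): P 4964, Ca 6491, B 25026.
Overall IE_4 order: P < Ca < B.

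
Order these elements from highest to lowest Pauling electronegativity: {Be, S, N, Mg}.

N > S > Be > Mg

Smaller atoms with higher effective nuclear charge are more electronegative.
Neither a single period nor a single group — weigh both effects.
Be > Mg: Be sits above Mg in group 2, so the down-group effect alone puts Be higher.
S > Be: period and group pull opposite ways; the across-period shift dominates (2.58 vs 1.57).
N > S: period and group pull opposite ways; the down-group shift dominates (3.04 vs 2.58).
Tabulated electronegativity (Pauling): Be 1.57, N 3.04, Mg 1.31, S 2.58.
So from highest to lowest: N > S > Be > Mg.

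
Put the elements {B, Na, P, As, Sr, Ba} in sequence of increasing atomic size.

B < P < As < Na < Sr < Ba

B is in period 2, group 13; Na is in period 3, group 1; P is in period 3, group 15; As is in period 4, group 15; Sr is in period 5, group 2; Ba is in period 6, group 2.
Moving right in a period, electrons are added to the same shell under a stronger nuclear pull, so atoms get smaller; moving down, a new shell is opened and atoms get larger.
Neither a single period nor a single group — weigh both effects.
P > B: the two effects oppose for this pair; the down-group effect wins (111 vs 85 pm).
As > P: they share group 15; the group trend gives As the larger value.
Na > As: period and group pull opposite ways; the across-period shift dominates (155 vs 121 pm).
Sr > Na: period and group pull opposite ways; the down-group shift dominates (185 vs 155 pm).
Ba > Sr: Ba sits below Sr in group 2, so the down-group effect alone puts Ba larger.
Approximate values (pm): B 85, Na 155, P 111, As 121, Sr 185, Ba 196.
So from smallest to largest: B < P < As < Na < Sr < Ba.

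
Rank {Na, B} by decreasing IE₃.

Na > B

The third ionization energy removes an electron from the +2 ion. For each element: Na²⁺ is already 1 electron into the core; B²⁺ still has 1 valence electron.
Core electrons are held far more tightly than valence electrons, so Na tops the IE_3 order.
Approximate IE_3 values (kJ/mol): Na 6910, B 3660.
Putting it together, IE_3: B < Na.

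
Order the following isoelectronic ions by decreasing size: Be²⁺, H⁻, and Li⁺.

H⁻, Li⁺, Be²⁺

All of these have 2 electrons, so size is governed by nuclear charge alone: the more protons, the stronger the pull on the same electron cloud, and the smaller the ion.
Nuclear charges: Be²⁺ (Z=4), Li⁺ (Z=3), H⁻ (Z=1).
Largest to smallest: H⁻ > Li⁺ > Be²⁺.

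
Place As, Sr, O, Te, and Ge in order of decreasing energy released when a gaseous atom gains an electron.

Te, O, Ge, As, Sr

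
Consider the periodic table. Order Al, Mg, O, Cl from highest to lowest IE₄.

Al > Mg > O > Cl

After 3 electrons have been removed, what remains? Al³⁺ is the bare [Ne] core; Mg³⁺ is already 1 electron into the core; O³⁺ still has 3 valence electrons; Cl³⁺ still has 4 valence electrons.
Core electrons are held far more tightly than valence electrons, so Mg and Al top the IE_4 order.
Valence configurations: O³⁺ [He]2s²2p¹, Cl³⁺ [Ne]3s²3p².
Tabulated IE_4 (kJ/mol): Al 11577, Mg 10543, O 7469, Cl 5159.
So the fourth ionization energies run Cl < O < Mg < Al.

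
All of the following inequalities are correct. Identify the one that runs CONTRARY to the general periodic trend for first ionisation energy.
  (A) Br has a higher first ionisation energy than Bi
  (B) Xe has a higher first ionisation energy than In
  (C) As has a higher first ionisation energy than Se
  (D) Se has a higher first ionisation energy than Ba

The general trend: first ionisation energy increases across a period and decreases down a group.
(A) Br (period 4, group 17) vs Bi (period 6, group 15): the stated order agrees with the simple trend.
(B) Xe (period 5, group 18) vs In (period 5, group 13): the stated order agrees with the simple trend.
(C) As (period 4, group 15) vs Se (period 4, group 16): the stated order contradicts the simple trend.
(D) Se (period 4, group 16) vs Ba (period 6, group 2): the stated order agrees with the simple trend.
The exception is (C): Se (4p⁴) ionizes more easily than half-filled As (4p³).

(C)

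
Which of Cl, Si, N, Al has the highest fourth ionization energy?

Al

The fourth ionization energy removes an electron from the +3 ion. For each element: Cl³⁺ still has 4 valence electrons; Si³⁺ still has 1 valence electron; N³⁺ still has 2 valence electrons; Al³⁺ is the bare [Ne] core.
Core electrons are held far more tightly than valence electrons, so Al tops the IE_4 order.
Valence configurations: Cl³⁺ [Ne]3s²3p², Si³⁺ [Ne]3s¹, N³⁺ [He]2s².
Tabulated IE_4 (kJ/mol): Cl 5159, Si 4356, N 7475, Al 11577.
Hence IE_4: Si < Cl < N < Al.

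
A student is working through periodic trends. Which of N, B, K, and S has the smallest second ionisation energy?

S

IE_2 is the cost of taking one more electron from the +1 cation: N⁺ still has 4 valence electrons; B⁺ still has 2 valence electrons; K⁺ is the bare [Ar] core; S⁺ still has 5 valence electrons.
Core electrons are held far more tightly than valence electrons, so K tops the IE_2 order.
Valence configurations: N⁺ [He]2s²2p², B⁺ [He]2s², S⁺ [Ne]3s²3p³.
Tabulated IE_2 (kJ/mol): N 2856, B 2427, K 3052, S 2252.
Hence IE_2: S < B < N < K.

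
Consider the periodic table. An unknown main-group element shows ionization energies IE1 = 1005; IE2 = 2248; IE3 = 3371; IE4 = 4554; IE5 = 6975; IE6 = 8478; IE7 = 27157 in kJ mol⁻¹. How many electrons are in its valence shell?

Look for the largest jump between consecutive ionization energies: IE7/IE6 ≈ 3.2, far larger than any earlier ratio.
That jump marks the point where a core electron is being removed. So the atom has 6 valence electrons.

6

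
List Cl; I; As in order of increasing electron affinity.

Cl is in period 3, group 17; As is in period 4, group 15; I is in period 5, group 17.
EA tends to increase across a period and decrease down a group, though the pattern is less regular than for IE or radius.
Neither a single period nor a single group — weigh both effects.
I > As: the two effects oppose for this pair; the across-period effect wins (295 vs 78 kJ/mol).
Cl > I: Cl sits above I in group 17, so the down-group effect alone puts Cl higher.
Tabulated electron affinity (kJ/mol): Cl 349, As 78, I 295.
So from lowest to highest: As < I < Cl.

As, I, Cl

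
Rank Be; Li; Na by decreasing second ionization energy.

The second ionization energy removes an electron from the +1 ion. For each element: Be⁺ still has 1 valence electron; Li⁺ is the bare [He] core; Na⁺ is the bare [Ne] core.
Pulling an electron out of a noble-gas core costs far more than removing a remaining valence electron, so Na and Li sit at the high end of IE_2.
Approximate IE_2 values (kJ/mol): Be 1757, Li 7298, Na 4562.
Hence IE_2: Be < Na < Li.

Li > Na > Be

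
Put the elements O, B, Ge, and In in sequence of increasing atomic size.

O, B, Ge, In

B is in period 2, group 13; O is in period 2, group 16; Ge is in period 4, group 14; In is in period 5, group 13.
Across a period the added protons contract the valence shell; down a group each new principal shell makes the atom larger.
Neither a single period nor a single group — weigh both effects.
B > O: both are in period 2; the period trend gives B the larger value.
Ge > B: period and group pull opposite ways; the down-group shift dominates (121 vs 85 pm).
In > Ge: relative to Ge, both the across-period and down-group shifts push In's atomic radius up.
Approximate values (pm): B 85, O 63, Ge 121, In 142.
So from smallest to largest: O < B < Ge < In.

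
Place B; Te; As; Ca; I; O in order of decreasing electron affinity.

I > Te > O > As > B > Ca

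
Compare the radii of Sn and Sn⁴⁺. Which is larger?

Sn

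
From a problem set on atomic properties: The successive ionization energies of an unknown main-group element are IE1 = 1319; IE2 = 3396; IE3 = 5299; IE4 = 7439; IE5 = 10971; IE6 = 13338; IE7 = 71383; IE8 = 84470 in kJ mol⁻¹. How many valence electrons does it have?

Look for the largest jump between consecutive ionization energies: IE7/IE6 ≈ 5.4, far larger than any earlier ratio.
That jump marks the point where a core electron is being removed. So the atom has 6 valence electrons.

6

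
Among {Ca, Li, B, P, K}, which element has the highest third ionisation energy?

Li

IE_3 is the cost of taking one more electron from the +2 cation: Ca²⁺ is the bare [Ar] core; Li²⁺ is already 1 electron into the core; B²⁺ still has 1 valence electron; P²⁺ still has 3 valence electrons; K²⁺ is already 1 electron into the core.
Core electrons are held far more tightly than valence electrons, so K, Ca and Li top the IE_3 order.
Valence configurations: B²⁺ [He]2s¹, P²⁺ [Ne]3s²3p¹.
Tabulated IE_3 (kJ/mol): Ca 4912, Li 11815, B 3660, P 2914, K 4420.
Overall IE_3 order: P < B < K < Ca < Li.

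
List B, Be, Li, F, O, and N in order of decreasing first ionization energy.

Across a period the outer electron is held more tightly (higher IE₁); down a group it sits in a higher shell, more shielded, and comes off more easily.
All lie in period 2; the across-period trend (first ionization energy increases left to right) applies, with the exception below.
Note the exception: Be has a higher first ionization energy than B, contrary to the simple trend — removing B's lone 2p electron is easier than breaking Be's filled 2s².
Note the exception: N has a higher first ionization energy than O, contrary to the simple trend — pairing an electron in O's 2p⁴ costs repulsion energy, so O ionizes more easily than half-filled N (2p³).
Approximate values (kJ/mol): Li 520, Be 900, B 801, N 1402, O 1314, F 1681.
So from highest to lowest: F > N > O > Be > B > Li.

F, N, O, Be, B, Li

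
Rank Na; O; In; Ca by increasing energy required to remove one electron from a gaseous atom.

Na < In < Ca < O

IE₁ increases left→right with effective nuclear charge and decreases top→bottom as the valence shell moves farther out.
Neither a single period nor a single group — weigh both effects.
In > Na: the two effects oppose for this pair; the across-period effect wins (558 vs 496 kJ/mol).
Ca > In: period and group pull opposite ways; the down-group shift dominates (590 vs 558 kJ/mol).
O > Ca: relative to Ca, both the across-period and down-group shifts push O's first ionization energy up.
Approximate values (kJ/mol): O 1314, Na 496, Ca 590, In 558.
So from lowest to highest: Na < In < Ca < O.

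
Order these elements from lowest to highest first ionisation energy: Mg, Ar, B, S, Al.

Al, Mg, B, S, Ar

IE₁ increases left→right with effective nuclear charge and decreases top→bottom as the valence shell moves farther out.
Here both period and group differ, so the two effects have to be weighed against each other.
Mg > Al: this pair runs against the simple trend — see the exception note.
B > Mg: both effects reinforce here, so B is clearly the higher of the two.
S > B: period and group pull opposite ways; the across-period shift dominates (1000 vs 801 kJ/mol).
Ar > S: both are in period 3; the period trend gives Ar the larger value.
Note the exception: Mg has a higher first ionization energy than Al, contrary to the simple trend — Al's single 3p electron is easier to remove than one from Mg's filled 3s².
Approximate values (kJ/mol): B 801, Mg 738, Al 578, S 1000, Ar 1521.
So from lowest to highest: Al < Mg < B < S < Ar.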